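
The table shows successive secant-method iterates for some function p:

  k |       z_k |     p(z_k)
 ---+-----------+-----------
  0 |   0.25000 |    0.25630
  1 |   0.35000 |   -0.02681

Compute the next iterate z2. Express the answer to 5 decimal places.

0.34053

z2 = 0.35000 − (-0.02681)·(0.35000 − 0.25000) / (-0.02681 − 0.25630)
   = 0.35000 − (-0.0026810)/(-0.2831100) = 0.3405302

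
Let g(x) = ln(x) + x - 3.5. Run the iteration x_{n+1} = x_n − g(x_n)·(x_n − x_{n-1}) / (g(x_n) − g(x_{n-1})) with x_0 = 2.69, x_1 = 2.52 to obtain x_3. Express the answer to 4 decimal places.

g(2.69) = 0.179541, g(2.52) = -0.055741
x_2 = 2.520000 − (-0.055741)·(2.520000 − 2.690000) / (-0.055741 − 0.179541) = 2.520000 − (0.009476)/(-0.235282) = 2.560275
g(2.560275) = 0.000390
x_3 = 2.560275 − 0.000390·(2.560275 − 2.520000) / (0.000390 − (-0.055741)) = 2.560275 − (0.000016)/(0.056131) = 2.559995

2.5600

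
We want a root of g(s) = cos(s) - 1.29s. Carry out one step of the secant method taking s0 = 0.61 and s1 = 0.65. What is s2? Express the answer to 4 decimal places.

g(0.61) = 0.032748, g(0.65) = -0.042416
s2 = 0.650000 − (-0.042416)·(0.650000 − 0.610000) / (-0.042416 − 0.032748) = 0.650000 − (-0.001697)/(-0.075164) = 0.627427

0.6274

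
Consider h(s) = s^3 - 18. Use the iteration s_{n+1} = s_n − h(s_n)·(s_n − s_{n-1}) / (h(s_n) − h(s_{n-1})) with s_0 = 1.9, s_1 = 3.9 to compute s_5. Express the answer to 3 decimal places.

h(1.9) = -11.14100, h(3.9) = 41.31900
s_2 = 3.90000 − 41.31900·(3.90000 − 1.90000) / (41.31900 − (-11.14100)) = 3.90000 − (82.63800)/(52.46000) = 2.32474
h(2.32474) = -5.43609
s_3 = 2.32474 − (-5.43609)·(2.32474 − 3.90000) / (-5.43609 − 41.31900) = 2.32474 − (8.56325)/(-46.75509) = 2.50789
h(2.50789) = -2.22652
s_4 = 2.50789 − (-2.22652)·(2.50789 − 2.32474) / (-2.22652 − (-5.43609)) = 2.50789 − (-0.40779)/(3.20957) = 2.63495
h(2.63495) = 0.29432
s_5 = 2.63495 − 0.29432·(2.63495 − 2.50789) / (0.29432 − (-2.22652)) = 2.63495 − (0.03739)/(2.52084) = 2.62011

2.620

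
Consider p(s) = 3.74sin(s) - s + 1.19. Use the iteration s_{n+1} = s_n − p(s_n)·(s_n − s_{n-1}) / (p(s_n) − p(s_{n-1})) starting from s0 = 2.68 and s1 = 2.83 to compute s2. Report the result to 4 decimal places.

p(2.68) = 0.175701, p(2.83) = -0.493410
s2 = 2.830000 − (-0.493410)·(2.830000 − 2.680000) / (-0.493410 − 0.175701) = 2.830000 − (-0.074011)/(-0.669111) = 2.719388

2.7194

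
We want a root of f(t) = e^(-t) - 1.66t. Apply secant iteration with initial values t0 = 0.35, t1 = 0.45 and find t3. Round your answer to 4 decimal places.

f(0.35) = 0.123688, f(0.45) = -0.109372
t2 = 0.450000 − (-0.109372)·(0.450000 − 0.350000) / (-0.109372 − 0.123688) = 0.450000 − (-0.010937)/(-0.233060) = 0.403071
f(0.403071) = -0.000834
t3 = 0.403071 − (-0.000834)·(0.403071 − 0.450000) / (-0.000834 − (-0.109372)) = 0.403071 − (0.000039)/(0.108538) = 0.402711

0.4027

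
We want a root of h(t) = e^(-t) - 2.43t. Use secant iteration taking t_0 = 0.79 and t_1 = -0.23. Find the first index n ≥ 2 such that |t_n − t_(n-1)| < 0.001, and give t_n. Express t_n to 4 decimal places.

h(0.79) = -1.465855, h(-0.23) = 1.817500
t_2 = -0.230000 − 1.817500·(-1.020000)/(3.283355) = 0.334621;  |Δ| = 0.564621
h(0.334621) = -0.097519
t_3 = 0.334621 − (-0.097519)·(0.564621)/(-1.915019) = 0.305868;  |Δ| = 0.028752
h(0.305868) = -0.006777
t_4 = 0.305868 − (-0.006777)·(-0.028752)/(0.090742) = 0.303721;  |Δ| = 0.002147
h(0.303721) = 0.000024
t_5 = 0.303721 − 0.000024·(-0.002147)/(0.006801) = 0.303729;  |Δ| = 0.000008
|t_5 − t_4| = 0.000008 < 0.001

n = 5, t_n = 0.3037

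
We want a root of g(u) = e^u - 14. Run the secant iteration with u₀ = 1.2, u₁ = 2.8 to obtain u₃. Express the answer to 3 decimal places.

2.628

g(1.2) = -10.67988, g(2.8) = 2.44465
u₂ = 2.80000 − 2.44465·(2.80000 − 1.20000) / (2.44465 − (-10.67988)) = 2.80000 − (3.91143)/(13.12453) = 2.50198
g(2.50198) = -1.79342
u₃ = 2.50198 − (-1.79342)·(2.50198 − 2.80000) / (-1.79342 − 2.44465) = 2.50198 − (0.53448)/(-4.23807) = 2.62809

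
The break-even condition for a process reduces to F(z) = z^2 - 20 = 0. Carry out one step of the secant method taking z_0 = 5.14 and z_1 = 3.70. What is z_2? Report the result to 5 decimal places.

4.41380

F(5.14) = 6.4196000, F(3.70) = -6.3100000
z_2 = 3.7000000 − (-6.3100000)·(3.7000000 − 5.1400000) / (-6.3100000 − 6.4196000) = 3.7000000 − (9.0864000)/(-12.7296000) = 4.4138009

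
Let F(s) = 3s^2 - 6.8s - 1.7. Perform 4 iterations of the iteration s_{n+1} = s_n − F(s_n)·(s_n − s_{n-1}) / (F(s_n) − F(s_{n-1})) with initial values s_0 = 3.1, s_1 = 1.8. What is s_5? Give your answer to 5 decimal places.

F(3.1) = 6.0500000, F(1.8) = -4.2200000
s_2 = 1.8000000 − (-4.2200000)·(1.8000000 − 3.1000000) / (-4.2200000 − 6.0500000) = 1.8000000 − (5.4860000)/(-10.2700000) = 2.3341772
F(2.3341772) = -1.2272552
s_3 = 2.3341772 − (-1.2272552)·(2.3341772 − 1.8000000) / (-1.2272552 − (-4.2200000)) = 2.3341772 − (-0.6555718)/(2.9927448) = 2.5532309
F(2.5532309) = 0.4949940
s_4 = 2.5532309 − 0.4949940·(2.5532309 − 2.3341772) / (0.4949940 − (-1.2272552)) = 2.5532309 − (0.1084303)/(1.7222493) = 2.4902724
F(2.4902724) = -0.0294826
s_5 = 2.4902724 − (-0.0294826)·(2.4902724 − 2.5532309) / (-0.0294826 − 0.4949940) = 2.4902724 − (0.0018562)/(-0.5244766) = 2.4938115

2.49381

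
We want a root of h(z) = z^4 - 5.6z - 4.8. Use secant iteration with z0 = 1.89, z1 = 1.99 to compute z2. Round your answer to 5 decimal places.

2.00107

h(1.89) = -2.6241016, h(1.99) = -0.2616080
z2 = 1.9900000 − (-0.2616080)·(1.9900000 − 1.8900000) / (-0.2616080 − (-2.6241016)) = 1.9900000 − (-0.0261608)/(2.3624936) = 2.0010734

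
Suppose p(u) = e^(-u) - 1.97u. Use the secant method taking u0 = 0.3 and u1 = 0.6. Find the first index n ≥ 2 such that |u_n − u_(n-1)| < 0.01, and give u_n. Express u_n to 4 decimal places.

p(0.3) = 0.149818, p(0.6) = -0.633188
u2 = 0.600000 − (-0.633188)·(0.300000)/(-0.783007) = 0.357401;  |Δ| = 0.242599
p(0.357401) = -0.004588
u3 = 0.357401 − (-0.004588)·(-0.242599)/(0.628600) = 0.355630;  |Δ| = 0.001771
|u3 − u2| = 0.001771 < 0.01

n = 3, u_n = 0.3556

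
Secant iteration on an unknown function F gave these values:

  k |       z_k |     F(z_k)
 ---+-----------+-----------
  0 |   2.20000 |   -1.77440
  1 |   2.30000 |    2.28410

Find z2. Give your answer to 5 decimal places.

z2 = 2.30000 − 2.28410·(2.30000 − 2.20000) / (2.28410 − (-1.77440))
   = 2.30000 − (0.2284100)/(4.0585000) = 2.2437206

2.24372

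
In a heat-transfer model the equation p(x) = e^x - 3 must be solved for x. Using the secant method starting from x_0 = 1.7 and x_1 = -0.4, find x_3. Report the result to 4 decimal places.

1.6010

p(1.7) = 2.473947, p(-0.4) = -2.329680
x_2 = -0.400000 − (-2.329680)·(-0.400000 − 1.700000) / (-2.329680 − 2.473947) = -0.400000 − (4.892328)/(-4.803627) = 0.618465
p(0.618465) = -1.143923
x_3 = 0.618465 − (-1.143923)·(0.618465 − (-0.400000)) / (-1.143923 − (-2.329680)) = 0.618465 − (-1.165046)/(1.185757) = 1.600998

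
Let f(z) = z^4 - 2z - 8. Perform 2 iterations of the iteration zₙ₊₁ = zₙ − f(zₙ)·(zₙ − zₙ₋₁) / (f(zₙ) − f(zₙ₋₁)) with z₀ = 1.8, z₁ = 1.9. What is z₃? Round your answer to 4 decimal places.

f(1.8) = -1.102400, f(1.9) = 1.232100
z₂ = 1.900000 − 1.232100·(1.900000 − 1.800000) / (1.232100 − (-1.102400)) = 1.900000 − (0.123210)/(2.334500) = 1.847222
f(1.847222) = -0.051134
z₃ = 1.847222 − (-0.051134)·(1.847222 − 1.900000) / (-0.051134 − 1.232100) = 1.847222 − (0.002699)/(-1.283234) = 1.849325

1.8493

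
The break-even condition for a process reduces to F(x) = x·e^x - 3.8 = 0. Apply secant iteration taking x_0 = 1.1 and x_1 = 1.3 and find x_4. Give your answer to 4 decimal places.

1.1743

F(1.1) = -0.495417, F(1.3) = 0.970086
x_2 = 1.300000 − 0.970086·(1.300000 − 1.100000) / (0.970086 − (-0.495417)) = 1.300000 − (0.194017)/(1.465503) = 1.167611
F(1.167611) = -0.046946
x_3 = 1.167611 − (-0.046946)·(1.167611 − 1.300000) / (-0.046946 − 0.970086) = 1.167611 − (0.006215)/(-1.017031) = 1.173722
F(1.173722) = -0.004177
x_4 = 1.173722 − (-0.004177)·(1.173722 − 1.167611) / (-0.004177 − (-0.046946)) = 1.173722 − (-0.000026)/(0.042769) = 1.174318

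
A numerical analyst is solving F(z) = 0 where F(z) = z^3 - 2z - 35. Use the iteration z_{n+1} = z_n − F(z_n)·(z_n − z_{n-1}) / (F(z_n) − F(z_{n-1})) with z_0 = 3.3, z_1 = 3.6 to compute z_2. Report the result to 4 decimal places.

F(3.3) = -5.663000, F(3.6) = 4.456000
z_2 = 3.600000 − 4.456000·(3.600000 − 3.300000) / (4.456000 − (-5.663000)) = 3.600000 − (1.336800)/(10.119000) = 3.467892

3.4679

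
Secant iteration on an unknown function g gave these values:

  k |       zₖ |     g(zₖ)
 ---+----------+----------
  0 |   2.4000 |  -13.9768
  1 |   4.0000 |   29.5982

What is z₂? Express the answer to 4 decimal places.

z₂ = 4.0000 − 29.5982·(4.0000 − 2.4000) / (29.5982 − (-13.9768))
   = 4.0000 − (47.357120)/(43.575000) = 2.913204

2.9132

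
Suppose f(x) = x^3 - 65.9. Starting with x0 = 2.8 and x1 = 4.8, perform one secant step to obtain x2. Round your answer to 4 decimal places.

f(2.8) = -43.948000, f(4.8) = 44.692000
x2 = 4.800000 − 44.692000·(4.800000 − 2.800000) / (44.692000 − (-43.948000)) = 4.800000 − (89.384000)/(88.640000) = 3.791606

3.7916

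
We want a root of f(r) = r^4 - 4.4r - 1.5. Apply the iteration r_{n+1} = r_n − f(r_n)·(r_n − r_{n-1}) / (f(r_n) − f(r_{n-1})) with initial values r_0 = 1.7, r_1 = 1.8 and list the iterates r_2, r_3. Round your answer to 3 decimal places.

f(1.7) = -0.62790, f(1.8) = 1.07760
r_2 = 1.80000 − 1.07760·(1.80000 − 1.70000) / (1.07760 − (-0.62790)) = 1.80000 − (0.10776)/(1.70550) = 1.73682
f(1.73682) = -0.04254
r_3 = 1.73682 − (-0.04254)·(1.73682 − 1.80000) / (-0.04254 − 1.07760) = 1.73682 − (0.00269)/(-1.12014) = 1.73922

1.737, 1.739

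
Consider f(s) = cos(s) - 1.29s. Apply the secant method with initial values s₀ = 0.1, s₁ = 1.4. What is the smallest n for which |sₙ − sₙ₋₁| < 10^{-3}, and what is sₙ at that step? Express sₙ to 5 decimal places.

n = 5, sₙ = 0.62751

f(0.1) = 0.8660042, f(1.4) = -1.6360329
s₂ = 1.4000000 − (-1.6360329)·(1.3000000)/(-2.5020370) = 0.5499555;  |Δ| = 0.8500445
f(0.5499555) = 0.1431051
s₃ = 0.5499555 − 0.1431051·(-0.8500445)/(1.7791380) = 0.6183289;  |Δ| = 0.0683734
f(0.6183289) = 0.0172039
s₄ = 0.6183289 − 0.0172039·(0.0683734)/(-0.1259012) = 0.6276719;  |Δ| = 0.0093430
f(0.6276719) = -0.0002999
s₅ = 0.6276719 − (-0.0002999)·(0.0093430)/(-0.0175038) = 0.6275119;  |Δ| = 0.0001601
|s₅ − s₄| = 0.0001601 < 10^{-3}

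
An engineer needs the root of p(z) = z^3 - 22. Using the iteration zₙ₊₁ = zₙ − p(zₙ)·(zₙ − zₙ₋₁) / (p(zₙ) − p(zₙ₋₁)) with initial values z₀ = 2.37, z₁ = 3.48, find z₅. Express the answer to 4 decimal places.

2.8020

p(2.37) = -8.687947, p(3.48) = 20.144192
z₂ = 3.480000 − 20.144192·(3.480000 − 2.370000) / (20.144192 − (-8.687947)) = 3.480000 − (22.360053)/(28.832139) = 2.704475
p(2.704475) = -2.218976
z₃ = 2.704475 − (-2.218976)·(2.704475 − 3.480000) / (-2.218976 − 20.144192) = 2.704475 − (1.720872)/(-22.363168) = 2.781426
p(2.781426) = -0.481972
z₄ = 2.781426 − (-0.481972)·(2.781426 − 2.704475) / (-0.481972 − (-2.218976)) = 2.781426 − (-0.037088)/(1.737004) = 2.802778
p(2.802778) = 0.017398
z₅ = 2.802778 − 0.017398·(2.802778 − 2.781426) / (0.017398 − (-0.481972)) = 2.802778 − (0.000371)/(0.499369) = 2.802034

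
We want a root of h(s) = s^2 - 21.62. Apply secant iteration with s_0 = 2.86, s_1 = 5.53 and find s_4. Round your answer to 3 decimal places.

h(2.86) = -13.44040, h(5.53) = 8.96090
s_2 = 5.53000 − 8.96090·(5.53000 − 2.86000) / (8.96090 − (-13.44040)) = 5.53000 − (23.92560)/(22.40130) = 4.46195
h(4.46195) = -1.71096
s_3 = 4.46195 − (-1.71096)·(4.46195 − 5.53000) / (-1.71096 − 8.96090) = 4.46195 − (1.82738)/(-10.67186) = 4.63319
h(4.63319) = -0.15356
s_4 = 4.63319 − (-0.15356)·(4.63319 − 4.46195) / (-0.15356 − (-1.71096)) = 4.63319 − (-0.02630)/(1.55740) = 4.65007

4.650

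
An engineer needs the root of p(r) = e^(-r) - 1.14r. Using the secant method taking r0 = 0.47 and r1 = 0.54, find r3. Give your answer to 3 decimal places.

p(0.47) = 0.08920, p(0.54) = -0.03285
r2 = 0.54000 − (-0.03285)·(0.54000 − 0.47000) / (-0.03285 − 0.08920) = 0.54000 − (-0.00230)/(-0.12205) = 0.52116
p(0.52116) = -0.00029
r3 = 0.52116 − (-0.00029)·(0.52116 − 0.54000) / (-0.00029 − (-0.03285)) = 0.52116 − (0.00001)/(0.03256) = 0.52099

0.521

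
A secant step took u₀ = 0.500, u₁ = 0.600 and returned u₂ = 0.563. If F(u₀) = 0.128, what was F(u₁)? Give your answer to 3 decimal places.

-0.075

The secant line through (0.500, 0.128) and (0.600, F(u₁)) crosses zero at u₂ = 0.563.
So (0.500, 0.128), (0.600, F(u₁)), (0.563, 0) are collinear:
F(u₁) = 0.128 · (0.600 − 0.563) / (0.500 − 0.563) = 0.128 · (0.03700)/(-0.06300) = -0.07517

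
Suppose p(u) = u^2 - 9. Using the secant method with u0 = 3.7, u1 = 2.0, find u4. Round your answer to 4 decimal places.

2.9995

p(3.7) = 4.690000, p(2.0) = -5.000000
u2 = 2.000000 − (-5.000000)·(2.000000 − 3.700000) / (-5.000000 − 4.690000) = 2.000000 − (8.500000)/(-9.690000) = 2.877193
p(2.877193) = -0.721761
u3 = 2.877193 − (-0.721761)·(2.877193 − 2.000000) / (-0.721761 − (-5.000000)) = 2.877193 − (-0.633123)/(4.278239) = 3.025180
p(3.025180) = 0.151713
u4 = 3.025180 − 0.151713·(3.025180 − 2.877193) / (0.151713 − (-0.721761)) = 3.025180 − (0.022452)/(0.873474) = 2.999476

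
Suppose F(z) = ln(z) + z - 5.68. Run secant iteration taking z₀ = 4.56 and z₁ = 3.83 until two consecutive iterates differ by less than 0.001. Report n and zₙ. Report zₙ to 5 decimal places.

n = 4, zₙ = 4.23631

F(4.56) = 0.3973226, F(3.83) = -0.5071352
z₂ = 3.8300000 − (-0.5071352)·(-0.7300000)/(-0.9044578) = 4.2393156;  |Δ| = 0.4093156
F(4.2393156) = 0.0037174
z₃ = 4.2393156 − 0.0037174·(0.4093156)/(0.5108526) = 4.2363370;  |Δ| = 0.0029786
F(4.2363370) = 0.0000360
z₄ = 4.2363370 − 0.0000360·(-0.0029786)/(-0.0036814) = 4.2363079;  |Δ| = 0.0000291
|z₄ − z₃| = 0.0000291 < 0.001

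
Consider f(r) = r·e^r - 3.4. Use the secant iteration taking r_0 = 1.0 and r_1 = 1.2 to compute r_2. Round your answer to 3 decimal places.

f(1.0) = -0.68172, f(1.2) = 0.58414
r_2 = 1.20000 − 0.58414·(1.20000 − 1.00000) / (0.58414 − (-0.68172)) = 1.20000 − (0.11683)/(1.26586) = 1.10771

1.108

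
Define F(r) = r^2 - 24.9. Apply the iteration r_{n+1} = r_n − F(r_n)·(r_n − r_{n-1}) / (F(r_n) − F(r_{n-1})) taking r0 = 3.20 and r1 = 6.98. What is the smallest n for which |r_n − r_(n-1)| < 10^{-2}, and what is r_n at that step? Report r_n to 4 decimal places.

n = 5, r_n = 4.9900

F(3.20) = -14.660000, F(6.98) = 23.820400
r2 = 6.980000 − 23.820400·(3.780000)/(38.480400) = 4.640079;  |Δ| = 2.339921
F(4.640079) = -3.369671
r3 = 4.640079 − (-3.369671)·(-2.339921)/(-27.190071) = 4.930065;  |Δ| = 0.289987
F(4.930065) = -0.594454
r4 = 4.930065 − (-0.594454)·(0.289987)/(2.775217) = 4.992181;  |Δ| = 0.062115
F(4.992181) = 0.021871
r5 = 4.992181 − 0.021871·(0.062115)/(0.616325) = 4.989977;  |Δ| = 0.002204
|r5 − r4| = 0.002204 < 10^{-2}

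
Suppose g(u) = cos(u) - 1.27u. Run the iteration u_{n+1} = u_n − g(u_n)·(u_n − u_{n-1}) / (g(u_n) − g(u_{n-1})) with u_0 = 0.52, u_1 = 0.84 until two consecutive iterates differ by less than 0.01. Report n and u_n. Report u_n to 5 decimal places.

g(0.52) = 0.2074192, g(0.84) = -0.3993372
u_2 = 0.8400000 − (-0.3993372)·(0.3200000)/(-0.6067564) = 0.6293917;  |Δ| = 0.2106083
g(0.6293917) = 0.0090582
u_3 = 0.6293917 − 0.0090582·(-0.2106083)/(0.4083954) = 0.6340630;  |Δ| = 0.0046713
|u_3 − u_2| = 0.0046713 < 0.01

n = 3, u_n = 0.63406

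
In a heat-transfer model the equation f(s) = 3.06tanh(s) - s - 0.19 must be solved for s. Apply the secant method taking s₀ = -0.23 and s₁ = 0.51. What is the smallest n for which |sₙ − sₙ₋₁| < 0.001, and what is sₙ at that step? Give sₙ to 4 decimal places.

n = 5, sₙ = 0.0926

f(-0.23) = -0.651647, f(0.51) = 0.738032
s₂ = 0.510000 − 0.738032·(0.740000)/(1.389679) = 0.117000;  |Δ| = 0.393000
f(0.117000) = 0.049395
s₃ = 0.117000 − 0.049395·(-0.393000)/(-0.688637) = 0.088811;  |Δ| = 0.028189
f(0.088811) = -0.007763
s₄ = 0.088811 − (-0.007763)·(-0.028189)/(-0.057158) = 0.092639;  |Δ| = 0.003828
f(0.092639) = 0.000028
s₅ = 0.092639 − 0.000028·(0.003828)/(0.007791) = 0.092625;  |Δ| = 0.000014
|s₅ − s₄| = 0.000014 < 0.001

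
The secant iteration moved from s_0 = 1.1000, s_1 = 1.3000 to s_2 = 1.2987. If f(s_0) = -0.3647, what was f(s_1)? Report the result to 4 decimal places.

0.0024

The secant line through (1.1000, -0.3647) and (1.3000, f(s_1)) crosses zero at s_2 = 1.2987.
So (1.1000, -0.3647), (1.3000, f(s_1)), (1.2987, 0) are collinear:
f(s_1) = -0.3647 · (1.3000 − 1.2987) / (1.1000 − 1.2987) = -0.3647 · (0.001300)/(-0.198700) = 0.002386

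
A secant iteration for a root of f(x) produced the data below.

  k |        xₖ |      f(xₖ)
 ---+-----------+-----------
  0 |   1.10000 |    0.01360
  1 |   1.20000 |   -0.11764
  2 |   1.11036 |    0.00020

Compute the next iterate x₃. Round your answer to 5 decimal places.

x₃ = 1.11036 − 0.00020·(1.11036 − 1.20000) / (0.00020 − (-0.11764))
   = 1.11036 − (-0.0000179)/(0.1178400) = 1.1105121

1.11051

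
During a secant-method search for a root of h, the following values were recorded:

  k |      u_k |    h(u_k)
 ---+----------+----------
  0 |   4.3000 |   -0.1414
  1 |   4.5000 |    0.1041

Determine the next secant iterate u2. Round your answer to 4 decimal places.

u2 = 4.5000 − 0.1041·(4.5000 − 4.3000) / (0.1041 − (-0.1414))
   = 4.5000 − (0.020820)/(0.245500) = 4.415193

4.4152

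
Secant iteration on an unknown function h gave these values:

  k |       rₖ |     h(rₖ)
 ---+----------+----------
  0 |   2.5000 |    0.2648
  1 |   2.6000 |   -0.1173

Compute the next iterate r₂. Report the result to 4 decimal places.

2.5693

r₂ = 2.6000 − (-0.1173)·(2.6000 − 2.5000) / (-0.1173 − 0.2648)
   = 2.6000 − (-0.011730)/(-0.382100) = 2.569301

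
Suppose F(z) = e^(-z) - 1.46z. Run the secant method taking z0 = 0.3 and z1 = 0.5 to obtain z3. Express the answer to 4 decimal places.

F(0.3) = 0.302818, F(0.5) = -0.123469
z2 = 0.500000 − (-0.123469)·(0.500000 − 0.300000) / (-0.123469 − 0.302818) = 0.500000 − (-0.024694)/(-0.426288) = 0.442072
F(0.442072) = -0.002722
z3 = 0.442072 − (-0.002722)·(0.442072 − 0.500000) / (-0.002722 − (-0.123469)) = 0.442072 − (0.000158)/(0.120747) = 0.440766

0.4408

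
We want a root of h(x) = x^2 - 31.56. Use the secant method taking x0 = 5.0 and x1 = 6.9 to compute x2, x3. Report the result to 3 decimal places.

5.551, 5.611

h(5.0) = -6.56000, h(6.9) = 16.05000
x2 = 6.90000 − 16.05000·(6.90000 − 5.00000) / (16.05000 − (-6.56000)) = 6.90000 − (30.49500)/(22.61000) = 5.55126
h(5.55126) = -0.74351
x3 = 5.55126 − (-0.74351)·(5.55126 − 6.90000) / (-0.74351 − 16.05000) = 5.55126 − (1.00280)/(-16.79351) = 5.61097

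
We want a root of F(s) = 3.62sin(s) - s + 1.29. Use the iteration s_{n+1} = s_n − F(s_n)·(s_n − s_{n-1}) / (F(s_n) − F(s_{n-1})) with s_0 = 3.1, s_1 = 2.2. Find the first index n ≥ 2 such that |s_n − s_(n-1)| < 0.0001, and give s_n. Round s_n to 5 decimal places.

n = 5, s_n = 2.73191

F(3.1) = -1.6594780, F(2.2) = 2.0167570
s_2 = 2.2000000 − 2.0167570·(-0.9000000)/(3.6762350) = 2.6937337;  |Δ| = 0.4937337
F(2.6937337) = 0.1638587
s_3 = 2.6937337 − 0.1638587·(0.4937337)/(-1.8528983) = 2.7373965;  |Δ| = 0.0436627
F(2.7373965) = -0.0237234
s_4 = 2.7373965 − (-0.0237234)·(0.0436627)/(-0.1875822) = 2.7318745;  |Δ| = 0.0055220
F(2.7318745) = 0.0001556
s_5 = 2.7318745 − 0.0001556·(-0.0055220)/(0.0238791) = 2.7319105;  |Δ| = 0.0000360
|s_5 − s_4| = 0.0000360 < 0.0001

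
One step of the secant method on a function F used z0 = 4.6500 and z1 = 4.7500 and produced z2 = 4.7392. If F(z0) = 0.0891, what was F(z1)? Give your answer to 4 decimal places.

The secant line through (4.6500, 0.0891) and (4.7500, F(z1)) crosses zero at z2 = 4.7392.
So (4.6500, 0.0891), (4.7500, F(z1)), (4.7392, 0) are collinear:
F(z1) = 0.0891 · (4.7500 − 4.7392) / (4.6500 − 4.7392) = 0.0891 · (0.010800)/(-0.089200) = -0.010788

-0.0108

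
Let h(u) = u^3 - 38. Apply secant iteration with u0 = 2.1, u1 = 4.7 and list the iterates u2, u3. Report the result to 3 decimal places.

h(2.1) = -28.73900, h(4.7) = 65.82300
u2 = 4.70000 − 65.82300·(4.70000 − 2.10000) / (65.82300 − (-28.73900)) = 4.70000 − (171.13980)/(94.56200) = 2.89018
h(2.89018) = -13.85781
u3 = 2.89018 − (-13.85781)·(2.89018 − 4.70000) / (-13.85781 − 65.82300) = 2.89018 − (25.08009)/(-79.68081) = 3.20494

2.890, 3.205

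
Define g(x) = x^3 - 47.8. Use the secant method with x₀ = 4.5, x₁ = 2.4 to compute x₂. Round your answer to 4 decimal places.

3.3230

g(4.5) = 43.325000, g(2.4) = -33.976000
x₂ = 2.400000 − (-33.976000)·(2.400000 − 4.500000) / (-33.976000 − 43.325000) = 2.400000 − (71.349600)/(-77.301000) = 3.323010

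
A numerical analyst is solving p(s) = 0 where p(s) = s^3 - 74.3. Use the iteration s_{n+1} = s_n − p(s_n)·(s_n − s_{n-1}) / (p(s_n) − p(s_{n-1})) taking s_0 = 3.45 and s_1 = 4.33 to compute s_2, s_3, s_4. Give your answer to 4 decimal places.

p(3.45) = -33.236375, p(4.33) = 6.882737
s_2 = 4.330000 − 6.882737·(4.330000 − 3.450000) / (6.882737 − (-33.236375)) = 4.330000 − (6.056809)/(40.119112) = 4.179029
p(4.179029) = -1.316235
s_3 = 4.179029 − (-1.316235)·(4.179029 − 4.330000) / (-1.316235 − 6.882737) = 4.179029 − (0.198713)/(-8.198972) = 4.203266
p(4.203266) = -0.039047
s_4 = 4.203266 − (-0.039047)·(4.203266 − 4.179029) / (-0.039047 − (-1.316235)) = 4.203266 − (-0.000946)/(1.277188) = 4.204007

4.1790, 4.2033, 4.2040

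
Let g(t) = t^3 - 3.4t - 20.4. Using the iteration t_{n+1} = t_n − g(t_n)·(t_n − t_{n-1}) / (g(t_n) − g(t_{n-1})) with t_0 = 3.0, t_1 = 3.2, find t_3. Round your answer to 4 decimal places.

g(3.0) = -3.600000, g(3.2) = 1.488000
t_2 = 3.200000 − 1.488000·(3.200000 − 3.000000) / (1.488000 − (-3.600000)) = 3.200000 − (0.297600)/(5.088000) = 3.141509
g(3.141509) = -0.077319
t_3 = 3.141509 − (-0.077319)·(3.141509 − 3.200000) / (-0.077319 − 1.488000) = 3.141509 − (0.004522)/(-1.565319) = 3.144399

3.1444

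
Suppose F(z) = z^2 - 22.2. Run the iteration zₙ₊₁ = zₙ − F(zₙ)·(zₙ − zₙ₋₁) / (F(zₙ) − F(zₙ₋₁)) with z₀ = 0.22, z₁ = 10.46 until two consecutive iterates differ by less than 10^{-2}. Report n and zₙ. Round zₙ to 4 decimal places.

n = 7, zₙ = 4.7117

F(0.22) = -22.151600, F(10.46) = 87.211600
z₂ = 10.460000 − 87.211600·(10.240000)/(109.363200) = 2.294120;  |Δ| = 8.165880
F(2.294120) = -16.937014
z₃ = 2.294120 − (-16.937014)·(-8.165880)/(-104.148614) = 3.622084;  |Δ| = 1.327964
F(3.622084) = -9.080507
z₄ = 3.622084 − (-9.080507)·(1.327964)/(7.856507) = 5.156938;  |Δ| = 1.534854
F(5.156938) = 4.394007
z₅ = 5.156938 − 4.394007·(1.534854)/(13.474514) = 4.656426;  |Δ| = 0.500512
F(4.656426) = -0.517700
z₆ = 4.656426 − (-0.517700)·(-0.500512)/(-4.911707) = 4.709180;  |Δ| = 0.052755
F(4.709180) = -0.023621
z₇ = 4.709180 − (-0.023621)·(0.052755)/(0.494079) = 4.711702;  |Δ| = 0.002522
|z₇ − z₆| = 0.002522 < 10^{-2}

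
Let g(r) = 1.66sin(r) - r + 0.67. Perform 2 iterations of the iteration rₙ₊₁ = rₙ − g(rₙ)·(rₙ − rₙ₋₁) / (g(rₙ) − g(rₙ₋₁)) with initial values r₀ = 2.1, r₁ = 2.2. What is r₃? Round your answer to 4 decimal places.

g(2.1) = 0.002928, g(2.2) = -0.187896
r₂ = 2.200000 − (-0.187896)·(2.200000 − 2.100000) / (-0.187896 − 0.002928) = 2.200000 − (-0.018790)/(-0.190824) = 2.101534
g(2.101534) = 0.000106
r₃ = 2.101534 − 0.000106·(2.101534 − 2.200000) / (0.000106 − (-0.187896)) = 2.101534 − (-0.000010)/(0.188002) = 2.101590

2.1016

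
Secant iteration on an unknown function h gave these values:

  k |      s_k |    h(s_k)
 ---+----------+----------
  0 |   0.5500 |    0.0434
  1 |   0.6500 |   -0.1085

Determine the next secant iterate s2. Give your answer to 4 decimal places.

0.5786

s2 = 0.6500 − (-0.1085)·(0.6500 − 0.5500) / (-0.1085 − 0.0434)
   = 0.6500 − (-0.010850)/(-0.151900) = 0.578571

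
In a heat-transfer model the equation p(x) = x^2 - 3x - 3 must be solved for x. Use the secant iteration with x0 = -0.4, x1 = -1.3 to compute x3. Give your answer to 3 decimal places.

p(-0.4) = -1.64000, p(-1.3) = 2.59000
x2 = -1.30000 − 2.59000·(-1.30000 − (-0.40000)) / (2.59000 − (-1.64000)) = -1.30000 − (-2.33100)/(4.23000) = -0.74894
p(-0.74894) = -0.19229
x3 = -0.74894 − (-0.19229)·(-0.74894 − (-1.30000)) / (-0.19229 − 2.59000) = -0.74894 − (-0.10596)/(-2.78229) = -0.78702

-0.787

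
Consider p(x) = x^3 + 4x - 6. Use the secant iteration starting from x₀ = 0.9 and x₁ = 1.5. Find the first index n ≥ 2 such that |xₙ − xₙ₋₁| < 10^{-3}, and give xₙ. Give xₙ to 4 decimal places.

p(0.9) = -1.671000, p(1.5) = 3.375000
x₂ = 1.500000 − 3.375000·(0.600000)/(5.046000) = 1.098692;  |Δ| = 0.401308
p(1.098692) = -0.278974
x₃ = 1.098692 − (-0.278974)·(-0.401308)/(-3.653974) = 1.129331;  |Δ| = 0.030639
p(1.129331) = -0.042339
x₄ = 1.129331 − (-0.042339)·(0.030639)/(0.236635) = 1.134813;  |Δ| = 0.005482
p(1.134813) = 0.000666
x₅ = 1.134813 − 0.000666·(0.005482)/(0.043005) = 1.134728;  |Δ| = 0.000085
|x₅ − x₄| = 0.000085 < 10^{-3}

n = 5, xₙ = 1.1347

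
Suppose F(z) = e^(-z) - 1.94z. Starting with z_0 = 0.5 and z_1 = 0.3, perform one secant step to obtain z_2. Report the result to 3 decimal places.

0.361

F(0.5) = -0.36347, F(0.3) = 0.15882
z_2 = 0.30000 − 0.15882·(0.30000 − 0.50000) / (0.15882 − (-0.36347)) = 0.30000 − (-0.03176)/(0.52229) = 0.36082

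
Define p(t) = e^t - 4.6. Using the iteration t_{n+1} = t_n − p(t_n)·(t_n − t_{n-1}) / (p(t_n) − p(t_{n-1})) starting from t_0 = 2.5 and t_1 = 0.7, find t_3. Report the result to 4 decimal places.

1.7127

p(2.5) = 7.582494, p(0.7) = -2.586247
t_2 = 0.700000 − (-2.586247)·(0.700000 − 2.500000) / (-2.586247 − 7.582494) = 0.700000 − (4.655245)/(-10.168741) = 1.157800
p(1.157800) = -1.417078
t_3 = 1.157800 − (-1.417078)·(1.157800 − 0.700000) / (-1.417078 − (-2.586247)) = 1.157800 − (-0.648738)/(1.169169) = 1.712670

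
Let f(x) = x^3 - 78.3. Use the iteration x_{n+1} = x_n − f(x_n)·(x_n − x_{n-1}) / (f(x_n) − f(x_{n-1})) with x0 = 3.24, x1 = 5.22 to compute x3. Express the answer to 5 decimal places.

4.23325

f(3.24) = -44.2877760, f(5.22) = 63.9366480
x2 = 5.2200000 − 63.9366480·(5.2200000 − 3.2400000) / (63.9366480 − (-44.2877760)) = 5.2200000 − (126.5945630)/(108.2244240) = 4.0502588
f(4.0502588) = -11.8571372
x3 = 4.0502588 − (-11.8571372)·(4.0502588 − 5.2200000) / (-11.8571372 − 63.9366480) = 4.0502588 − (13.8697814)/(-75.7937852) = 4.2332525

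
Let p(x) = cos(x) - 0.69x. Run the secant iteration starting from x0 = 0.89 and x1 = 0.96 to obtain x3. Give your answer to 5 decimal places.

0.90041

p(0.89) = 0.0153120, p(0.96) = -0.0888800
x2 = 0.9600000 − (-0.0888800)·(0.9600000 − 0.8900000) / (-0.0888800 − 0.0153120) = 0.9600000 − (-0.0062216)/(-0.1041920) = 0.9002872
p(0.9002872) = 0.0001868
x3 = 0.9002872 − 0.0001868·(0.9002872 − 0.9600000) / (0.0001868 − (-0.0888800)) = 0.9002872 − (-0.0000112)/(0.0890669) = 0.9004124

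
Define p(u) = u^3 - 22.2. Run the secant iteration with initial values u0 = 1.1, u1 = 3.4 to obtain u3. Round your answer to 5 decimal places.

p(1.1) = -20.8690000, p(3.4) = 17.1040000
u2 = 3.4000000 − 17.1040000·(3.4000000 − 1.1000000) / (17.1040000 − (-20.8690000)) = 3.4000000 − (39.3392000)/(37.9730000) = 2.3640218
p(2.3640218) = -8.9884299
u3 = 2.3640218 − (-8.9884299)·(2.3640218 − 3.4000000) / (-8.9884299 − 17.1040000) = 2.3640218 − (9.3118174)/(-26.0924299) = 2.7208999

2.72090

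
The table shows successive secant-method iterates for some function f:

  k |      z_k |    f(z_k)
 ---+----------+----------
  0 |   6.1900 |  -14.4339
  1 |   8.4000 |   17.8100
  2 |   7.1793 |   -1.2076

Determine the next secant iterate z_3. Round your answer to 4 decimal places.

7.2568

z_3 = 7.1793 − (-1.2076)·(7.1793 − 8.4000) / (-1.2076 − 17.8100)
   = 7.1793 − (1.474117)/(-19.017600) = 7.256813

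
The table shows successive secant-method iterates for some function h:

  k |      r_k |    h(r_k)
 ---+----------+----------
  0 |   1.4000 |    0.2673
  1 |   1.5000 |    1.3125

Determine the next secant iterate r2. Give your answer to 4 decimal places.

1.3744

r2 = 1.5000 − 1.3125·(1.5000 − 1.4000) / (1.3125 − 0.2673)
   = 1.5000 − (0.131250)/(1.045200) = 1.374426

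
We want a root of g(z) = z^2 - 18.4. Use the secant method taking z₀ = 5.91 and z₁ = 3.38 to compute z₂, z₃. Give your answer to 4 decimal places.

4.1309, 4.3087

g(5.91) = 16.528100, g(3.38) = -6.975600
z₂ = 3.380000 − (-6.975600)·(3.380000 − 5.910000) / (-6.975600 − 16.528100) = 3.380000 − (17.648268)/(-23.503700) = 4.130872
g(4.130872) = -1.335897
z₃ = 4.130872 − (-1.335897)·(4.130872 − 3.380000) / (-1.335897 − (-6.975600)) = 4.130872 − (-1.003088)/(5.639703) = 4.308734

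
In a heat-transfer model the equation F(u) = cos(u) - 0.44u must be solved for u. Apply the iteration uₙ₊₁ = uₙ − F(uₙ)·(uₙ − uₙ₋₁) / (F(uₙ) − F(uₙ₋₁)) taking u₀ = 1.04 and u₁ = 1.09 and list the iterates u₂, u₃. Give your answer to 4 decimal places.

F(1.04) = 0.048620, F(1.09) = -0.017115
u₂ = 1.090000 − (-0.017115)·(1.090000 − 1.040000) / (-0.017115 − 0.048620) = 1.090000 − (-0.000856)/(-0.065735) = 1.076982
F(1.076982) = 0.000116
u₃ = 1.076982 − 0.000116·(1.076982 − 1.090000) / (0.000116 − (-0.017115)) = 1.076982 − (-0.000002)/(0.017230) = 1.077070

1.0770, 1.0771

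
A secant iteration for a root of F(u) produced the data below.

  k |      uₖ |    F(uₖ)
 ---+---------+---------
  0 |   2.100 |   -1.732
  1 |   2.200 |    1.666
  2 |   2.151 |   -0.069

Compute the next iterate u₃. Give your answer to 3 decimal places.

2.153

u₃ = 2.151 − (-0.069)·(2.151 − 2.200) / (-0.069 − 1.666)
   = 2.151 − (0.00338)/(-1.73500) = 2.15295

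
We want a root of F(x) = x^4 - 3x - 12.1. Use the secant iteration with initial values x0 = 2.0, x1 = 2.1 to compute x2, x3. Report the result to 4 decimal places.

F(2.0) = -2.100000, F(2.1) = 1.048100
x2 = 2.100000 − 1.048100·(2.100000 − 2.000000) / (1.048100 − (-2.100000)) = 2.100000 − (0.104810)/(3.148100) = 2.066707
F(2.066707) = -0.056310
x3 = 2.066707 − (-0.056310)·(2.066707 − 2.100000) / (-0.056310 − 1.048100) = 2.066707 − (0.001875)/(-1.104410) = 2.068404

2.0667, 2.0684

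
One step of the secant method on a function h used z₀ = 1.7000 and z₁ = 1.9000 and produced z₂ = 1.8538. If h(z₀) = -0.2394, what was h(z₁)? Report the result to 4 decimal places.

0.0719

The secant line through (1.7000, -0.2394) and (1.9000, h(z₁)) crosses zero at z₂ = 1.8538.
So (1.7000, -0.2394), (1.9000, h(z₁)), (1.8538, 0) are collinear:
h(z₁) = -0.2394 · (1.9000 − 1.8538) / (1.7000 − 1.8538) = -0.2394 · (0.046200)/(-0.153800) = 0.071913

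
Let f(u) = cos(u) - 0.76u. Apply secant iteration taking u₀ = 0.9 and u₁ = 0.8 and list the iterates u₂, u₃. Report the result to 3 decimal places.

f(0.9) = -0.06239, f(0.8) = 0.08871
u₂ = 0.80000 − 0.08871·(0.80000 − 0.90000) / (0.08871 − (-0.06239)) = 0.80000 − (-0.00887)/(0.15110) = 0.85871
f(0.85871) = 0.00080
u₃ = 0.85871 − 0.00080·(0.85871 − 0.80000) / (0.00080 − 0.08871) = 0.85871 − (0.00005)/(-0.08791) = 0.85924

0.859, 0.859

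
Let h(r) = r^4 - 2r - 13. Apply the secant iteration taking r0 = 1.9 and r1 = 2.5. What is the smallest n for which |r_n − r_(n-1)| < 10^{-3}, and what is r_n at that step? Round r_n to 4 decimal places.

n = 5, r_n = 2.0325

h(1.9) = -3.767900, h(2.5) = 21.062500
r2 = 2.500000 − 21.062500·(0.600000)/(24.830400) = 1.991047;  |Δ| = 0.508953
h(1.991047) = -1.266664
r3 = 1.991047 − (-1.266664)·(-0.508953)/(-22.329164) = 2.019919;  |Δ| = 0.028871
h(2.019919) = -0.392857
r4 = 2.019919 − (-0.392857)·(0.028871)/(0.873807) = 2.032899;  |Δ| = 0.012980
h(2.032899) = 0.013230
r5 = 2.032899 − 0.013230·(0.012980)/(0.406087) = 2.032476;  |Δ| = 0.000423
|r5 − r4| = 0.000423 < 10^{-3}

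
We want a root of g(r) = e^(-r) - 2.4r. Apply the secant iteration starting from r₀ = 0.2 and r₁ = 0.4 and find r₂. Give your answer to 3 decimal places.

0.308

g(0.2) = 0.33873, g(0.4) = -0.28968
r₂ = 0.40000 − (-0.28968)·(0.40000 − 0.20000) / (-0.28968 − 0.33873) = 0.40000 − (-0.05794)/(-0.62841) = 0.30781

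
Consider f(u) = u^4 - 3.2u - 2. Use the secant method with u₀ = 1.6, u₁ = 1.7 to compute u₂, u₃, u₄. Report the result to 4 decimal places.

f(1.6) = -0.566400, f(1.7) = 0.912100
u₂ = 1.700000 − 0.912100·(1.700000 − 1.600000) / (0.912100 − (-0.566400)) = 1.700000 − (0.091210)/(1.478500) = 1.638309
f(1.638309) = -0.038429
u₃ = 1.638309 − (-0.038429)·(1.638309 − 1.700000) / (-0.038429 − 0.912100) = 1.638309 − (0.002371)/(-0.950529) = 1.640803
f(1.640803) = -0.002440
u₄ = 1.640803 − (-0.002440)·(1.640803 − 1.638309) / (-0.002440 − (-0.038429)) = 1.640803 − (-0.000006)/(0.035988) = 1.640972

1.6383, 1.6408, 1.6410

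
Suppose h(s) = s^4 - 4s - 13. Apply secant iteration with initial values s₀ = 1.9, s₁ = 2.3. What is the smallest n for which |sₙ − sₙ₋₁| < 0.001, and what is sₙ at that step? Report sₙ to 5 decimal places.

h(1.9) = -7.5679000, h(2.3) = 5.7841000
s₂ = 2.3000000 − 5.7841000·(0.4000000)/(13.3520000) = 2.1267196;  |Δ| = 0.1732804
h(2.1267196) = -1.0499263
s₃ = 2.1267196 − (-1.0499263)·(-0.1732804)/(-6.8340263) = 2.1533410;  |Δ| = 0.0266214
h(2.1533410) = -0.1127301
s₄ = 2.1533410 − (-0.1127301)·(0.0266214)/(0.9371962) = 2.1565432;  |Δ| = 0.0032021
h(2.1565432) = 0.0026377
s₅ = 2.1565432 − 0.0026377·(0.0032021)/(0.1153678) = 2.1564700;  |Δ| = 0.0000732
|s₅ − s₄| = 0.0000732 < 0.001

n = 5, sₙ = 2.15647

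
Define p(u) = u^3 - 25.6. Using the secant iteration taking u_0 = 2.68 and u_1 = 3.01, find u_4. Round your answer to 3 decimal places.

2.947

p(2.68) = -6.35117, p(3.01) = 1.67090
u_2 = 3.01000 − 1.67090·(3.01000 − 2.68000) / (1.67090 − (-6.35117)) = 3.01000 − (0.55140)/(8.02207) = 2.94126
p(2.94126) = -0.15500
u_3 = 2.94126 − (-0.15500)·(2.94126 − 3.01000) / (-0.15500 − 1.67090) = 2.94126 − (0.01065)/(-1.82590) = 2.94710
p(2.94710) = -0.00327
u_4 = 2.94710 − (-0.00327)·(2.94710 − 2.94126) / (-0.00327 − (-0.15500)) = 2.94710 − (-0.00002)/(0.15173) = 2.94723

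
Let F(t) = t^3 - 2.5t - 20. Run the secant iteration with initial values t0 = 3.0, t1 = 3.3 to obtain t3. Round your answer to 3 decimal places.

F(3.0) = -0.50000, F(3.3) = 7.68700
t2 = 3.30000 − 7.68700·(3.30000 − 3.00000) / (7.68700 − (-0.50000)) = 3.30000 − (2.30610)/(8.18700) = 3.01832
F(3.01832) = -0.04809
t3 = 3.01832 − (-0.04809)·(3.01832 − 3.30000) / (-0.04809 − 7.68700) = 3.01832 − (0.01355)/(-7.73509) = 3.02007

3.020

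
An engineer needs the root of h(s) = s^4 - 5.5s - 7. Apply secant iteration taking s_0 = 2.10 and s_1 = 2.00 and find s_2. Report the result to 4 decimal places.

2.0690

h(2.10) = 0.898100, h(2.00) = -2.000000
s_2 = 2.000000 − (-2.000000)·(2.000000 − 2.100000) / (-2.000000 − 0.898100) = 2.000000 − (0.200000)/(-2.898100) = 2.069011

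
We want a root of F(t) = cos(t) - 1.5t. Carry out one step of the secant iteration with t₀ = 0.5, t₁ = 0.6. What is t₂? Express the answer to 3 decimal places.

F(0.5) = 0.12758, F(0.6) = -0.07466
t₂ = 0.60000 − (-0.07466)·(0.60000 − 0.50000) / (-0.07466 − 0.12758) = 0.60000 − (-0.00747)/(-0.20225) = 0.56308

0.563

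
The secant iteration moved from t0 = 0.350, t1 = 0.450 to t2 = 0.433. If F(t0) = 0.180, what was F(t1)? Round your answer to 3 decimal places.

-0.037

The secant line through (0.350, 0.180) and (0.450, F(t1)) crosses zero at t2 = 0.433.
So (0.350, 0.180), (0.450, F(t1)), (0.433, 0) are collinear:
F(t1) = 0.180 · (0.450 − 0.433) / (0.350 − 0.433) = 0.180 · (0.01700)/(-0.08300) = -0.03687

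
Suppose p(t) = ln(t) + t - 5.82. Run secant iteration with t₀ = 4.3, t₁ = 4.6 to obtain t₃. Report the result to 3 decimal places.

p(4.3) = -0.06138, p(4.6) = 0.30606
t₂ = 4.60000 − 0.30606·(4.60000 − 4.30000) / (0.30606 − (-0.06138)) = 4.60000 − (0.09182)/(0.36744) = 4.35012
p(4.35012) = 0.00032
t₃ = 4.35012 − 0.00032·(4.35012 − 4.60000) / (0.00032 − 0.30606) = 4.35012 − (-0.00008)/(-0.30574) = 4.34986

4.350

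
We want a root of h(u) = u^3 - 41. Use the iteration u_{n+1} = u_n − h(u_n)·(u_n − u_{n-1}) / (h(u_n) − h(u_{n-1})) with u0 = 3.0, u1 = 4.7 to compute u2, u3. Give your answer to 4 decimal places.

h(3.0) = -14.000000, h(4.7) = 62.823000
u2 = 4.700000 − 62.823000·(4.700000 − 3.000000) / (62.823000 − (-14.000000)) = 4.700000 − (106.799100)/(76.823000) = 3.309803
h(3.309803) = -4.741782
u3 = 3.309803 − (-4.741782)·(3.309803 − 4.700000) / (-4.741782 − 62.823000) = 3.309803 − (6.592011)/(-67.564782) = 3.407369

3.3098, 3.4074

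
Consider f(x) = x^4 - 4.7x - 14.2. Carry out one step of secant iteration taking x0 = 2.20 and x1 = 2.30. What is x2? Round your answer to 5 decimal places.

2.22726

f(2.20) = -1.1144000, f(2.30) = 2.9741000
x2 = 2.3000000 − 2.9741000·(2.3000000 − 2.2000000) / (2.9741000 − (-1.1144000)) = 2.3000000 − (0.2974100)/(4.0885000) = 2.2272569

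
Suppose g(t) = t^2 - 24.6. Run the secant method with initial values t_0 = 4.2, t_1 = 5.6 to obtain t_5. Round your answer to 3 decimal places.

g(4.2) = -6.96000, g(5.6) = 6.76000
t_2 = 5.60000 − 6.76000·(5.60000 − 4.20000) / (6.76000 − (-6.96000)) = 5.60000 − (9.46400)/(13.72000) = 4.91020
g(4.91020) = -0.48990
t_3 = 4.91020 − (-0.48990)·(4.91020 − 5.60000) / (-0.48990 − 6.76000) = 4.91020 − (0.33793)/(-7.24990) = 4.95682
g(4.95682) = -0.02998
t_4 = 4.95682 − (-0.02998)·(4.95682 − 4.91020) / (-0.02998 − (-0.48990)) = 4.95682 − (-0.00140)/(0.45992) = 4.95985
g(4.95985) = 0.00015
t_5 = 4.95985 − 0.00015·(4.95985 − 4.95682) / (0.00015 − (-0.02998)) = 4.95985 − (0.00000)/(0.03013) = 4.95984

4.960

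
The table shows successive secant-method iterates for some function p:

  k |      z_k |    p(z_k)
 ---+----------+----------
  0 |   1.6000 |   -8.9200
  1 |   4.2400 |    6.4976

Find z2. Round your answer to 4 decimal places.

z2 = 4.2400 − 6.4976·(4.2400 − 1.6000) / (6.4976 − (-8.9200))
   = 4.2400 − (17.153664)/(15.417600) = 3.127397

3.1274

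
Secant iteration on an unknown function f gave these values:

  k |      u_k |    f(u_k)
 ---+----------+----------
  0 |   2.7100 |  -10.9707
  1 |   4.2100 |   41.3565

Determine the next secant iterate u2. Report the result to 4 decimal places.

3.0245

u2 = 4.2100 − 41.3565·(4.2100 − 2.7100) / (41.3565 − (-10.9707))
   = 4.2100 − (62.034750)/(52.327200) = 3.024484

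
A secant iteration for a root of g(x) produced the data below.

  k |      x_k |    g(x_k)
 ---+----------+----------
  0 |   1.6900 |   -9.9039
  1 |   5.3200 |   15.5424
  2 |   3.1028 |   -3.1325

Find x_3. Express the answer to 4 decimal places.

3.4747

x_3 = 3.1028 − (-3.1325)·(3.1028 − 5.3200) / (-3.1325 − 15.5424)
   = 3.1028 − (6.945379)/(-18.674900) = 3.474710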